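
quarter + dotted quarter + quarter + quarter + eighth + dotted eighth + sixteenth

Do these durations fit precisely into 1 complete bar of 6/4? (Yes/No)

Yes

One bar of 6/4 = 24 sixteenth notes.
Convert each value to sixteenth notes: quarter = 4; dotted quarter = 6; quarter = 4; quarter = 4; eighth = 2; dotted eighth = 3; sixteenth = 1.
Altogether 4 + 6 + 4 + 4 + 2 + 3 + 1 = 24.
24 equals 24, so the answer is Yes.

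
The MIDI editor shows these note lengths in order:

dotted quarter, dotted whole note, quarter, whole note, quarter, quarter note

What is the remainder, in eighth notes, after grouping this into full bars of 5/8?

4

One bar of 5/8 = 5 eighth notes.
Convert each value to eighth notes: dotted quarter = 3; dotted whole note = 12; quarter = 2; whole note = 8; quarter = 2; quarter note = 2.
Altogether 3 + 12 + 2 + 8 + 2 + 2 = 29.
29 ÷ 5 = 5 complete bars with 4 eighth notes remaining.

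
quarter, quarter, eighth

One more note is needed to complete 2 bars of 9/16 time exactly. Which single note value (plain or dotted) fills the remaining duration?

2 bars of 9/16 = 18 sixteenth notes.
In sixteenth notes: quarter = 4; quarter = 4; eighth = 2.
Total: 4 + 4 + 2 = 10.
Remaining: 18 − 10 = 8 sixteenth notes, which is a half note.

half note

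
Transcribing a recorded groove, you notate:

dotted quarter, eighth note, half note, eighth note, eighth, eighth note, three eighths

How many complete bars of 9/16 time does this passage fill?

One bar of 9/16 = 9 sixteenth notes.
Express everything in sixteenth notes: dotted quarter = 6; eighth note = 2; half note = 8; eighth note = 2; eighth = 2; eighth note = 2; eighth = 2; eighth = 2; eighth = 2.
Altogether 6 + 2 + 8 + 2 + 2 + 2 + 2 + 2 + 2 = 28.
28 ÷ 9 = 3 complete bars with 1 left over.

3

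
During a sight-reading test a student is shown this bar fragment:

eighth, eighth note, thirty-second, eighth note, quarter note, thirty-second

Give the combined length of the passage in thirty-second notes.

22

Convert each value to thirty-second notes: eighth = 4; eighth note = 4; thirty-second = 1; eighth note = 4; quarter note = 8; thirty-second = 1.
Total: 4 + 4 + 1 + 4 + 8 + 1 = 22 thirty-second notes.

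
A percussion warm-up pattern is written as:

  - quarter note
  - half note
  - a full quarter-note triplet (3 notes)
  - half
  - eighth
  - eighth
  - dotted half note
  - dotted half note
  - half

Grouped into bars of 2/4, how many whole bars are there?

8

One bar of 2/4 = 4 eighth notes.
Each duration in eighth notes: quarter note = 2; half note = 4; a full quarter-note triplet (3 notes) (three triplet quarters span one half) = 4; half = 4; eighth = 1; eighth = 1; dotted half note = 6; dotted half note = 6; half = 4.
Sum: 2 + 4 + 4 + 4 + 1 + 1 + 6 + 6 + 4 = 32.
32 ÷ 4 = 8 complete bars with 0 left over.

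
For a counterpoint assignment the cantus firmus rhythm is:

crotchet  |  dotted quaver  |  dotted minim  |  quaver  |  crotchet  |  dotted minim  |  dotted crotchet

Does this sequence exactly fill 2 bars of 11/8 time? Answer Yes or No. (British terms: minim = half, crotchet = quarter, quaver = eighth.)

One bar of 11/8 = 22 sixteenth notes, so 2 bars = 44.
Working in sixteenth notes: crotchet = 4; dotted quaver = 3; dotted minim = 12; quaver = 2; crotchet = 4; dotted minim = 12; dotted crotchet = 6.
Sum: 4 + 3 + 12 + 2 + 4 + 12 + 6 = 43.
43 falls short of 44, so the answer is No.

No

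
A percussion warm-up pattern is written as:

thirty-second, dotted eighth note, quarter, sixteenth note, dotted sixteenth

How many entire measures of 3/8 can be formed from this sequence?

One bar of 3/8 = 12 thirty-second notes.
Express everything in thirty-second notes: thirty-second = 1; dotted eighth note = 6; quarter = 8; sixteenth note = 2; dotted sixteenth = 3.
Adding: 1 + 6 + 8 + 2 + 3 = 20.
20 ÷ 12 = 1 complete bar with 8 left over.

1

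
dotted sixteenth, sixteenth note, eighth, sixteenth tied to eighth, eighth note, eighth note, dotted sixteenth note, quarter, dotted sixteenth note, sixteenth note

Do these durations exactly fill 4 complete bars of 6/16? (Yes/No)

No

One bar of 6/16 = 12 thirty-second notes, so 4 bars = 48.
Working in thirty-second notes: dotted sixteenth = 3; sixteenth note = 2; eighth = 4; sixteenth tied to eighth (sixteenth + eighth) = 6; eighth note = 4; eighth note = 4; dotted sixteenth note = 3; quarter = 8; dotted sixteenth note = 3; sixteenth note = 2.
Sum: 3 + 2 + 4 + 6 + 4 + 4 + 3 + 8 + 3 + 2 = 39.
39 falls short of 48, so the answer is No.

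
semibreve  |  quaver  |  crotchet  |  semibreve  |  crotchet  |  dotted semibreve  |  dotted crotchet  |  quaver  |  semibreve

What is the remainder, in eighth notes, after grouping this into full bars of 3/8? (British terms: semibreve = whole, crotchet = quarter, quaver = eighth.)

One bar of 3/8 = 3 eighth notes.
Express everything in eighth notes: semibreve = 8; quaver = 1; crotchet = 2; semibreve = 8; crotchet = 2; dotted semibreve = 12; dotted crotchet = 3; quaver = 1; semibreve = 8.
Altogether 8 + 1 + 2 + 8 + 2 + 12 + 3 + 1 + 8 = 45.
45 ÷ 3 = 15 complete bars with 0 eighth notes remaining.

0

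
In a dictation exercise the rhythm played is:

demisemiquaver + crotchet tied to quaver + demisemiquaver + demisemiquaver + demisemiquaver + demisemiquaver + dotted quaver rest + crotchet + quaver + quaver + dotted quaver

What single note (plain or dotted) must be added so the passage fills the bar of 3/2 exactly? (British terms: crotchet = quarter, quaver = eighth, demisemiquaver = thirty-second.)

The bar of 3/2 = 48 thirty-second notes.
Express everything in thirty-second notes: demisemiquaver = 1; crotchet tied to quaver (crotchet + quaver) = 12; demisemiquaver = 1; demisemiquaver = 1; demisemiquaver = 1; demisemiquaver = 1; dotted quaver rest = 6; crotchet = 8; quaver = 4; quaver = 4; dotted quaver = 6.
Altogether 1 + 12 + 1 + 1 + 1 + 1 + 6 + 8 + 4 + 4 + 6 = 45.
Remaining: 48 − 45 = 3 thirty-second notes, which is a dotted sixteenth note.

dotted sixteenth note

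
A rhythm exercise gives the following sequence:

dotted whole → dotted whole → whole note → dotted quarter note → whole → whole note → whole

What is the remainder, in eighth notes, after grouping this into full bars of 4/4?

One bar of 4/4 = 8 eighth notes.
Express everything in eighth notes: dotted whole = 12; dotted whole = 12; whole note = 8; dotted quarter note = 3; whole = 8; whole note = 8; whole = 8.
Sum: 12 + 12 + 8 + 3 + 8 + 8 + 8 = 59.
59 ÷ 8 = 7 complete bars with 3 eighth notes remaining.

3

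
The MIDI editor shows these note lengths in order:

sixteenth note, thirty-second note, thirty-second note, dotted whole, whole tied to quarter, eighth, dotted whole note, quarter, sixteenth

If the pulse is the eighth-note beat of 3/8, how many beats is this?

38.5

One eighth-note beat = 4 thirty-second notes.
Convert each value to thirty-second notes: sixteenth note = 2; thirty-second note = 1; thirty-second note = 1; dotted whole = 48; whole tied to quarter (whole + quarter) = 40; eighth = 4; dotted whole note = 48; quarter = 8; sixteenth = 2.
Altogether 2 + 1 + 1 + 48 + 40 + 4 + 48 + 8 + 2 = 154.
154 ÷ 4 = 38.5 beats.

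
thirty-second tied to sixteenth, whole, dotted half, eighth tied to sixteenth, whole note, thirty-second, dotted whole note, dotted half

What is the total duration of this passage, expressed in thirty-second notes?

170

Each duration in thirty-second notes: thirty-second tied to sixteenth (thirty-second + sixteenth) = 3; whole = 32; dotted half = 24; eighth tied to sixteenth (eighth + sixteenth) = 6; whole note = 32; thirty-second = 1; dotted whole note = 48; dotted half = 24.
Adding: 3 + 32 + 24 + 6 + 32 + 1 + 48 + 24 = 170 thirty-second notes.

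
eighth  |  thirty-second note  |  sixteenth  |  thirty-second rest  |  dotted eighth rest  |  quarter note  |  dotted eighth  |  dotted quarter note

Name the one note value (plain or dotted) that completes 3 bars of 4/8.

3 bars of 4/8 = 48 thirty-second notes.
Working in thirty-second notes: eighth = 4; thirty-second note = 1; sixteenth = 2; thirty-second rest = 1; dotted eighth rest = 6; quarter note = 8; dotted eighth = 6; dotted quarter note = 12.
Sum: 4 + 1 + 2 + 1 + 6 + 8 + 6 + 12 = 40.
Remaining: 48 − 40 = 8 thirty-second notes, which is a quarter note.

quarter note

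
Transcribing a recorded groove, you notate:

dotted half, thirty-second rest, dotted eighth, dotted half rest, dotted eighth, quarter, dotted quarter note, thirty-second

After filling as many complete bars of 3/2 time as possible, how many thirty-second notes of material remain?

34

One bar of 3/2 = 48 thirty-second notes.
Convert each value to thirty-second notes: dotted half = 24; thirty-second rest = 1; dotted eighth = 6; dotted half rest = 24; dotted eighth = 6; quarter = 8; dotted quarter note = 12; thirty-second = 1.
Sum: 24 + 1 + 6 + 24 + 6 + 8 + 12 + 1 = 82.
82 ÷ 48 = 1 complete bar with 34 thirty-second notes remaining.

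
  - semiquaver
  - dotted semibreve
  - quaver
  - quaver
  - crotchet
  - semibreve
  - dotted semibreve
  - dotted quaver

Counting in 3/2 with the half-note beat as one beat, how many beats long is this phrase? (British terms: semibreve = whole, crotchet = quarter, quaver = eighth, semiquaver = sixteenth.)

One half-note beat = 8 sixteenth notes.
Convert each value to sixteenth notes: semiquaver = 1; dotted semibreve = 24; quaver = 2; quaver = 2; crotchet = 4; semibreve = 16; dotted semibreve = 24; dotted quaver = 3.
Total: 1 + 24 + 2 + 2 + 4 + 16 + 24 + 3 = 76.
76 ÷ 8 = 9.5 beats.

9.5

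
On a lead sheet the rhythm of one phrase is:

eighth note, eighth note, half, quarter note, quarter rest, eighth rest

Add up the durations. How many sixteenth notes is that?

Convert each value to sixteenth notes: eighth note = 2; eighth note = 2; half = 8; quarter note = 4; quarter rest = 4; eighth rest = 2.
Adding: 2 + 2 + 8 + 4 + 4 + 2 = 22 sixteenth notes.

22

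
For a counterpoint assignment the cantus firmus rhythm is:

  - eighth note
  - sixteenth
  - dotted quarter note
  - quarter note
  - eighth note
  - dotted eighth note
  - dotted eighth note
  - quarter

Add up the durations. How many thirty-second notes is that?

Express everything in thirty-second notes: eighth note = 4; sixteenth = 2; dotted quarter note = 12; quarter note = 8; eighth note = 4; dotted eighth note = 6; dotted eighth note = 6; quarter = 8.
Adding: 4 + 2 + 12 + 8 + 4 + 6 + 6 + 8 = 50 thirty-second notes.

50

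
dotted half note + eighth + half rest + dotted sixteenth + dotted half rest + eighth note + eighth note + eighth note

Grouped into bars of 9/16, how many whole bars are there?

One bar of 9/16 = 18 thirty-second notes.
Working in thirty-second notes: dotted half note = 24; eighth = 4; half rest = 16; dotted sixteenth = 3; dotted half rest = 24; eighth note = 4; eighth note = 4; eighth note = 4.
Sum: 24 + 4 + 16 + 3 + 24 + 4 + 4 + 4 = 83.
83 ÷ 18 = 4 complete bars with 11 left over.

4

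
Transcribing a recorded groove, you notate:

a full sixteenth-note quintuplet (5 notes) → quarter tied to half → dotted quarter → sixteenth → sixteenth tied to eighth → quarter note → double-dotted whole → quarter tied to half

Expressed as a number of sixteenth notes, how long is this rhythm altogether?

70

Express everything in sixteenth notes: a full sixteenth-note quintuplet (5 notes) (five quintuplet sixteenths span one quarter) = 4; quarter tied to half (quarter + half) = 12; dotted quarter = 6; sixteenth = 1; sixteenth tied to eighth (sixteenth + eighth) = 3; quarter note = 4; double-dotted whole = 28; quarter tied to half (quarter + half) = 12.
Total: 4 + 12 + 6 + 1 + 3 + 4 + 28 + 12 = 70 sixteenth notes.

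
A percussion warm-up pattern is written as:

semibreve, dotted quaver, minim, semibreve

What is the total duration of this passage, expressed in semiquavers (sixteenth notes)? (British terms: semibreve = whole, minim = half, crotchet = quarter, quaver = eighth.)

Convert each value to sixteenth notes: semibreve = 16; dotted quaver = 3; minim = 8; semibreve = 16.
Sum: 16 + 3 + 8 + 16 = 43 sixteenth notes.

43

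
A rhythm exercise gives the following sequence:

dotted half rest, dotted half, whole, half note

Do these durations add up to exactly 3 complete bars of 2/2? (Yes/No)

One bar of 2/2 = 4 quarter notes, so 3 bars = 12.
Convert each value to quarter notes: dotted half rest = 3; dotted half = 3; whole = 4; half note = 2.
Sum: 3 + 3 + 4 + 2 = 12.
12 equals 12, so the answer is Yes.

Yes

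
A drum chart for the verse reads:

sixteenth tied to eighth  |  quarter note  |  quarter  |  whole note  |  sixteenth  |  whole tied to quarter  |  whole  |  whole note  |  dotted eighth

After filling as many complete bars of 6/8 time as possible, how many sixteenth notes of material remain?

11

One bar of 6/8 = 12 sixteenth notes.
Working in sixteenth notes: sixteenth tied to eighth (sixteenth + eighth) = 3; quarter note = 4; quarter = 4; whole note = 16; sixteenth = 1; whole tied to quarter (whole + quarter) = 20; whole = 16; whole note = 16; dotted eighth = 3.
Adding: 3 + 4 + 4 + 16 + 1 + 20 + 16 + 16 + 3 = 83.
83 ÷ 12 = 6 complete bars with 11 sixteenth notes remaining.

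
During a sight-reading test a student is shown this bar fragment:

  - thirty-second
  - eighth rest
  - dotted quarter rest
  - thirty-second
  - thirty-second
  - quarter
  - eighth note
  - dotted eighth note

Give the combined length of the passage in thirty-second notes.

Each duration in thirty-second notes: thirty-second = 1; eighth rest = 4; dotted quarter rest = 12; thirty-second = 1; thirty-second = 1; quarter = 8; eighth note = 4; dotted eighth note = 6.
Total: 1 + 4 + 12 + 1 + 1 + 8 + 4 + 6 = 37 thirty-second notes.

37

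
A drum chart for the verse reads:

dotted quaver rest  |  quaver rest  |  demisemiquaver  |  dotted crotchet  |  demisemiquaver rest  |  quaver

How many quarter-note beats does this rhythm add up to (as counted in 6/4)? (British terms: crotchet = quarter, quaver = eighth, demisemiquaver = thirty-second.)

One quarter-note beat = 8 thirty-second notes.
Convert each value to thirty-second notes: dotted quaver rest = 6; quaver rest = 4; demisemiquaver = 1; dotted crotchet = 12; demisemiquaver rest = 1; quaver = 4.
Adding: 6 + 4 + 1 + 12 + 1 + 4 = 28.
28 ÷ 8 = 3.5 beats.

3.5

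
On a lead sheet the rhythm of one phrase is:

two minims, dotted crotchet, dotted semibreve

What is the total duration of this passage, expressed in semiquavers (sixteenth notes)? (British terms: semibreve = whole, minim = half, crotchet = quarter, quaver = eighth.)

Convert each value to sixteenth notes: minim = 8; minim = 8; dotted crotchet = 6; dotted semibreve = 24.
Total: 8 + 8 + 6 + 24 = 46 sixteenth notes.

46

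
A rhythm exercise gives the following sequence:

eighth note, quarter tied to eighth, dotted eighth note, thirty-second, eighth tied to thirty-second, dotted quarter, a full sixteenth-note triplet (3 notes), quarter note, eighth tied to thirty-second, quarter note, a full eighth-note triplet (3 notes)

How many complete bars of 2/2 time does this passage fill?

One bar of 2/2 = 32 thirty-second notes.
Convert each value to thirty-second notes: eighth note = 4; quarter tied to eighth (quarter + eighth) = 12; dotted eighth note = 6; thirty-second = 1; eighth tied to thirty-second (eighth + thirty-second) = 5; dotted quarter = 12; a full sixteenth-note triplet (3 notes) (three triplet sixteenths span one eighth) = 4; quarter note = 8; eighth tied to thirty-second (eighth + thirty-second) = 5; quarter note = 8; a full eighth-note triplet (3 notes) (three triplet eighths span one quarter) = 8.
Total: 4 + 12 + 6 + 1 + 5 + 12 + 4 + 8 + 5 + 8 + 8 = 73.
73 ÷ 32 = 2 complete bars with 9 left over.

2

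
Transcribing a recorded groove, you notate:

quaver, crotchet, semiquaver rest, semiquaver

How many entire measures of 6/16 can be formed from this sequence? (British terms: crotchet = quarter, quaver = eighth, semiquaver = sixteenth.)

One bar of 6/16 = 6 sixteenth notes.
Express everything in sixteenth notes: quaver = 2; crotchet = 4; semiquaver rest = 1; semiquaver = 1.
Total: 2 + 4 + 1 + 1 = 8.
8 ÷ 6 = 1 complete bar with 2 left over.

1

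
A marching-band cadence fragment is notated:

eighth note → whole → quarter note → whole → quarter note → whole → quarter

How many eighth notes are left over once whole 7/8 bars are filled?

One bar of 7/8 = 7 eighth notes.
Working in eighth notes: eighth note = 1; whole = 8; quarter note = 2; whole = 8; quarter note = 2; whole = 8; quarter = 2.
Total: 1 + 8 + 2 + 8 + 2 + 8 + 2 = 31.
31 ÷ 7 = 4 complete bars with 3 eighth notes remaining.

3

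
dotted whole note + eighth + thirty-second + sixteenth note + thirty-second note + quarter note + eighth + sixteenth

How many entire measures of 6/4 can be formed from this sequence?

One bar of 6/4 = 48 thirty-second notes.
Each duration in thirty-second notes: dotted whole note = 48; eighth = 4; thirty-second = 1; sixteenth note = 2; thirty-second note = 1; quarter note = 8; eighth = 4; sixteenth = 2.
Altogether 48 + 4 + 1 + 2 + 1 + 8 + 4 + 2 = 70.
70 ÷ 48 = 1 complete bar with 22 left over.

1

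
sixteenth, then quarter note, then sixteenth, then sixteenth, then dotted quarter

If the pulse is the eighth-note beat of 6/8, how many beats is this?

One eighth-note beat = 2 sixteenth notes.
In sixteenth notes: sixteenth = 1; quarter note = 4; sixteenth = 1; sixteenth = 1; dotted quarter = 6.
Total: 1 + 4 + 1 + 1 + 6 = 13.
13 ÷ 2 = 6.5 beats.

6.5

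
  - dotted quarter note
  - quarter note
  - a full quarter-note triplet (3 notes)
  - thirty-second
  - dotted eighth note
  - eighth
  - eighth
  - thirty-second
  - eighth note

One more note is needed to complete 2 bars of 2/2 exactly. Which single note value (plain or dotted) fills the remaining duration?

2 bars of 2/2 = 64 thirty-second notes.
Express everything in thirty-second notes: dotted quarter note = 12; quarter note = 8; a full quarter-note triplet (3 notes) (three triplet quarters span one half) = 16; thirty-second = 1; dotted eighth note = 6; eighth = 4; eighth = 4; thirty-second = 1; eighth note = 4.
Sum: 12 + 8 + 16 + 1 + 6 + 4 + 4 + 1 + 4 = 56.
Remaining: 64 − 56 = 8 thirty-second notes, which is a quarter note.

quarter note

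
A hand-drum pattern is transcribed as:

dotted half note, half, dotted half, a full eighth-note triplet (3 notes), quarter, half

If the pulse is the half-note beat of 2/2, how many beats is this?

6

One half-note beat = 2 quarter notes.
Each duration in quarter notes: dotted half note = 3; half = 2; dotted half = 3; a full eighth-note triplet (3 notes) (three triplet eighths span one quarter) = 1; quarter = 1; half = 2.
Adding: 3 + 2 + 3 + 1 + 1 + 2 = 12.
12 ÷ 2 = 6 beats.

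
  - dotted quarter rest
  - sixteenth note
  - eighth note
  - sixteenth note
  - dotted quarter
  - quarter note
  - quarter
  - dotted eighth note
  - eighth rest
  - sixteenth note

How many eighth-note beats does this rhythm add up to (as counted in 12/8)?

15

One eighth-note beat = 2 sixteenth notes.
In sixteenth notes: dotted quarter rest = 6; sixteenth note = 1; eighth note = 2; sixteenth note = 1; dotted quarter = 6; quarter note = 4; quarter = 4; dotted eighth note = 3; eighth rest = 2; sixteenth note = 1.
Altogether 6 + 1 + 2 + 1 + 6 + 4 + 4 + 3 + 2 + 1 = 30.
30 ÷ 2 = 15 beats.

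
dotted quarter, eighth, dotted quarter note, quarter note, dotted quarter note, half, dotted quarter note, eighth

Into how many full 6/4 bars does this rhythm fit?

1

One bar of 6/4 = 12 eighth notes.
In eighth notes: dotted quarter = 3; eighth = 1; dotted quarter note = 3; quarter note = 2; dotted quarter note = 3; half = 4; dotted quarter note = 3; eighth = 1.
Total: 3 + 1 + 3 + 2 + 3 + 4 + 3 + 1 = 20.
20 ÷ 12 = 1 complete bar with 8 left over.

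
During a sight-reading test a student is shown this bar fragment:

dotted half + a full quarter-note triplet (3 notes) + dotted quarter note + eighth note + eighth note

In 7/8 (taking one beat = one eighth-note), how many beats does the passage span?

One eighth-note beat = 2 sixteenth notes.
In sixteenth notes: dotted half = 12; a full quarter-note triplet (3 notes) (three triplet quarters span one half) = 8; dotted quarter note = 6; eighth note = 2; eighth note = 2.
Adding: 12 + 8 + 6 + 2 + 2 = 30.
30 ÷ 2 = 15 beats.

15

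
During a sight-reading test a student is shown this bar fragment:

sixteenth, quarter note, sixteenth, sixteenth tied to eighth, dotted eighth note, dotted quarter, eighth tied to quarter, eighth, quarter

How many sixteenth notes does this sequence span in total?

30

Express everything in sixteenth notes: sixteenth = 1; quarter note = 4; sixteenth = 1; sixteenth tied to eighth (sixteenth + eighth) = 3; dotted eighth note = 3; dotted quarter = 6; eighth tied to quarter (eighth + quarter) = 6; eighth = 2; quarter = 4.
Adding: 1 + 4 + 1 + 3 + 3 + 6 + 6 + 2 + 4 = 30 sixteenth notes.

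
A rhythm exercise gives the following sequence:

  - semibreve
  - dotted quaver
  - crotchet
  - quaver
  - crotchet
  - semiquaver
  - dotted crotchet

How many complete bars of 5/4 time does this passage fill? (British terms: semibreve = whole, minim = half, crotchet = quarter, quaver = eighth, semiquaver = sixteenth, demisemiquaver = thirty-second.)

1

One bar of 5/4 = 20 sixteenth notes.
In sixteenth notes: semibreve = 16; dotted quaver = 3; crotchet = 4; quaver = 2; crotchet = 4; semiquaver = 1; dotted crotchet = 6.
Total: 16 + 3 + 4 + 2 + 4 + 1 + 6 = 36.
36 ÷ 20 = 1 complete bar with 16 left over.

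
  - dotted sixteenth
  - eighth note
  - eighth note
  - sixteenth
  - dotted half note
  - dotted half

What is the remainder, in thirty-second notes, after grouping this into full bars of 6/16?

One bar of 6/16 = 12 thirty-second notes.
Express everything in thirty-second notes: dotted sixteenth = 3; eighth note = 4; eighth note = 4; sixteenth = 2; dotted half note = 24; dotted half = 24.
Total: 3 + 4 + 4 + 2 + 24 + 24 = 61.
61 ÷ 12 = 5 complete bars with 1 thirty-second note remaining.

1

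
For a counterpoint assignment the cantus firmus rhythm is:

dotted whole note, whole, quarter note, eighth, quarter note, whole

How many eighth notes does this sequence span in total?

33

Convert each value to eighth notes: dotted whole note = 12; whole = 8; quarter note = 2; eighth = 1; quarter note = 2; whole = 8.
Altogether 12 + 8 + 2 + 1 + 2 + 8 = 33 eighth notes.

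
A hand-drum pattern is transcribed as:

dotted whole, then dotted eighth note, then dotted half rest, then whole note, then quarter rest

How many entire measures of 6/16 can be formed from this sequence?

9

One bar of 6/16 = 6 sixteenth notes.
Working in sixteenth notes: dotted whole = 24; dotted eighth note = 3; dotted half rest = 12; whole note = 16; quarter rest = 4.
Adding: 24 + 3 + 12 + 16 + 4 = 59.
59 ÷ 6 = 9 complete bars with 5 left over.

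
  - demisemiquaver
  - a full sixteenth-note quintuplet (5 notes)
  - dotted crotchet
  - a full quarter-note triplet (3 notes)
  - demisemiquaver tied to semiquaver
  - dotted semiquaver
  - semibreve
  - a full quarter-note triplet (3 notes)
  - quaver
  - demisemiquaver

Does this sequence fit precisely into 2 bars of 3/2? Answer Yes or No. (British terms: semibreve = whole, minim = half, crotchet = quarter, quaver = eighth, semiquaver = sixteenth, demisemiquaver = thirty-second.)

One bar of 3/2 = 48 thirty-second notes, so 2 bars = 96.
Convert each value to thirty-second notes: demisemiquaver = 1; a full sixteenth-note quintuplet (5 notes) (five quintuplet sixteenths span one quarter) = 8; dotted crotchet = 12; a full quarter-note triplet (3 notes) (three triplet quarters span one half) = 16; demisemiquaver tied to semiquaver (demisemiquaver + semiquaver) = 3; dotted semiquaver = 3; semibreve = 32; a full quarter-note triplet (3 notes) (three triplet quarters span one half) = 16; quaver = 4; demisemiquaver = 1.
Altogether 1 + 8 + 12 + 16 + 3 + 3 + 32 + 16 + 4 + 1 = 96.
96 equals 96, so the answer is Yes.

Yes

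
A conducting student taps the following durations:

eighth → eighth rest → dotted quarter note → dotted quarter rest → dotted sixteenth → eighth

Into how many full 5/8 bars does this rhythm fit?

1

One bar of 5/8 = 20 thirty-second notes.
Convert each value to thirty-second notes: eighth = 4; eighth rest = 4; dotted quarter note = 12; dotted quarter rest = 12; dotted sixteenth = 3; eighth = 4.
Sum: 4 + 4 + 12 + 12 + 3 + 4 = 39.
39 ÷ 20 = 1 complete bar with 19 left over.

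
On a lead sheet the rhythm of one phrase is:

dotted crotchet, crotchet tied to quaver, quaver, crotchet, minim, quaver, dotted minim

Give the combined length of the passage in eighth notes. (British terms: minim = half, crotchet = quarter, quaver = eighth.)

20

Working in eighth notes: dotted crotchet = 3; crotchet tied to quaver (crotchet + quaver) = 3; quaver = 1; crotchet = 2; minim = 4; quaver = 1; dotted minim = 6.
Altogether 3 + 3 + 1 + 2 + 4 + 1 + 6 = 20 eighth notes.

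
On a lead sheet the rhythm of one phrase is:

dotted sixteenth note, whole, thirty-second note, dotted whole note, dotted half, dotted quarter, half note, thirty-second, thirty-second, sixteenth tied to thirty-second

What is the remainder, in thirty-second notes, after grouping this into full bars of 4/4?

One bar of 4/4 = 32 thirty-second notes.
Express everything in thirty-second notes: dotted sixteenth note = 3; whole = 32; thirty-second note = 1; dotted whole note = 48; dotted half = 24; dotted quarter = 12; half note = 16; thirty-second = 1; thirty-second = 1; sixteenth tied to thirty-second (sixteenth + thirty-second) = 3.
Adding: 3 + 32 + 1 + 48 + 24 + 12 + 16 + 1 + 1 + 3 = 141.
141 ÷ 32 = 4 complete bars with 13 thirty-second notes remaining.

13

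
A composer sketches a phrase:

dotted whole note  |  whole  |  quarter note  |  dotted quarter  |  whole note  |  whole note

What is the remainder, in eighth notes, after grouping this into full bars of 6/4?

5

One bar of 6/4 = 12 eighth notes.
Convert each value to eighth notes: dotted whole note = 12; whole = 8; quarter note = 2; dotted quarter = 3; whole note = 8; whole note = 8.
Total: 12 + 8 + 2 + 3 + 8 + 8 = 41.
41 ÷ 12 = 3 complete bars with 5 eighth notes remaining.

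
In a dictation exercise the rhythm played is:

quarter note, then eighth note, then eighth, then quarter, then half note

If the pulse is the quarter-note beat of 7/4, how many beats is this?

One quarter-note beat = 2 eighth notes.
Working in eighth notes: quarter note = 2; eighth note = 1; eighth = 1; quarter = 2; half note = 4.
Adding: 2 + 1 + 1 + 2 + 4 = 10.
10 ÷ 2 = 5 beats.

5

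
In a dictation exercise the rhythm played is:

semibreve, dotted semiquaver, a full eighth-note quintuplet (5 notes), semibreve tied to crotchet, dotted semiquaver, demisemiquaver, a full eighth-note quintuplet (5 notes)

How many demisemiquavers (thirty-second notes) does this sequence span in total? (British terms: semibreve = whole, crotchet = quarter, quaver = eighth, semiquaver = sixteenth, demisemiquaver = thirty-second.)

111

Working in thirty-second notes: semibreve = 32; dotted semiquaver = 3; a full eighth-note quintuplet (5 notes) (five quintuplet eighths span one half) = 16; semibreve tied to crotchet (semibreve + crotchet) = 40; dotted semiquaver = 3; demisemiquaver = 1; a full eighth-note quintuplet (5 notes) (five quintuplet eighths span one half) = 16.
Sum: 32 + 3 + 16 + 40 + 3 + 1 + 16 = 111 thirty-second notes.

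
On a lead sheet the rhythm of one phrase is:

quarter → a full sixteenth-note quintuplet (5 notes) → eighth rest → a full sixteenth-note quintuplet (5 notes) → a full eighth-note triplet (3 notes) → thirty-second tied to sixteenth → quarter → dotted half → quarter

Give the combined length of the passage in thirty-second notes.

In thirty-second notes: quarter = 8; a full sixteenth-note quintuplet (5 notes) (five quintuplet sixteenths span one quarter) = 8; eighth rest = 4; a full sixteenth-note quintuplet (5 notes) (five quintuplet sixteenths span one quarter) = 8; a full eighth-note triplet (3 notes) (three triplet eighths span one quarter) = 8; thirty-second tied to sixteenth (thirty-second + sixteenth) = 3; quarter = 8; dotted half = 24; quarter = 8.
Adding: 8 + 8 + 4 + 8 + 8 + 3 + 8 + 24 + 8 = 79 thirty-second notes.

79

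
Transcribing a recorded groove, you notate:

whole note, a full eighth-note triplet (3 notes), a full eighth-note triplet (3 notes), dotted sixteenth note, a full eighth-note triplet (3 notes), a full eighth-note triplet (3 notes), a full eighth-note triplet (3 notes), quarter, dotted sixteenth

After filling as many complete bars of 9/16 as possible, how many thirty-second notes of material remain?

14

One bar of 9/16 = 18 thirty-second notes.
Each duration in thirty-second notes: whole note = 32; a full eighth-note triplet (3 notes) (three triplet eighths span one quarter) = 8; a full eighth-note triplet (3 notes) (three triplet eighths span one quarter) = 8; dotted sixteenth note = 3; a full eighth-note triplet (3 notes) (three triplet eighths span one quarter) = 8; a full eighth-note triplet (3 notes) (three triplet eighths span one quarter) = 8; a full eighth-note triplet (3 notes) (three triplet eighths span one quarter) = 8; quarter = 8; dotted sixteenth = 3.
Sum: 32 + 8 + 8 + 3 + 8 + 8 + 8 + 8 + 3 = 86.
86 ÷ 18 = 4 complete bars with 14 thirty-second notes remaining.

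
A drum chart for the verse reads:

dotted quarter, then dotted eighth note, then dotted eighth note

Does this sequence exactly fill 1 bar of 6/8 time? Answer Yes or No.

One bar of 6/8 = 12 sixteenth notes.
Each duration in sixteenth notes: dotted quarter = 6; dotted eighth note = 3; dotted eighth note = 3.
Altogether 6 + 3 + 3 = 12.
12 equals 12, so the answer is Yes.

Yes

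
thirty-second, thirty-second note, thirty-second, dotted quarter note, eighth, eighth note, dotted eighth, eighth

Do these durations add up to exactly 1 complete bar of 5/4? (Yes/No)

One bar of 5/4 = 40 thirty-second notes.
Convert each value to thirty-second notes: thirty-second = 1; thirty-second note = 1; thirty-second = 1; dotted quarter note = 12; eighth = 4; eighth note = 4; dotted eighth = 6; eighth = 4.
Adding: 1 + 1 + 1 + 12 + 4 + 4 + 6 + 4 = 33.
33 falls short of 40, so the answer is No.

No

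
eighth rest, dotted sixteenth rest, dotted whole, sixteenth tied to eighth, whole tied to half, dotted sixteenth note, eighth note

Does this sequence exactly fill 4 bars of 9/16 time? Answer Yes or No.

One bar of 9/16 = 18 thirty-second notes, so 4 bars = 72.
Express everything in thirty-second notes: eighth rest = 4; dotted sixteenth rest = 3; dotted whole = 48; sixteenth tied to eighth (sixteenth + eighth) = 6; whole tied to half (whole + half) = 48; dotted sixteenth note = 3; eighth note = 4.
Adding: 4 + 3 + 48 + 6 + 48 + 3 + 4 = 116.
116 exceeds 72, so the answer is No.

No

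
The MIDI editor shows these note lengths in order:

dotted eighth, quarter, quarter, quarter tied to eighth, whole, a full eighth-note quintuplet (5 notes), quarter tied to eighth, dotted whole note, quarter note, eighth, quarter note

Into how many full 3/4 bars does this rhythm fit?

6

One bar of 3/4 = 12 sixteenth notes.
Each duration in sixteenth notes: dotted eighth = 3; quarter = 4; quarter = 4; quarter tied to eighth (quarter + eighth) = 6; whole = 16; a full eighth-note quintuplet (5 notes) (five quintuplet eighths span one half) = 8; quarter tied to eighth (quarter + eighth) = 6; dotted whole note = 24; quarter note = 4; eighth = 2; quarter note = 4.
Adding: 3 + 4 + 4 + 6 + 16 + 8 + 6 + 24 + 4 + 2 + 4 = 81.
81 ÷ 12 = 6 complete bars with 9 left over.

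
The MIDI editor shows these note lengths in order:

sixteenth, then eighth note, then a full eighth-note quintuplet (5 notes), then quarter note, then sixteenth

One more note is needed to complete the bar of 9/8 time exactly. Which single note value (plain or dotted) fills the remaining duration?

The bar of 9/8 = 18 sixteenth notes.
Each duration in sixteenth notes: sixteenth = 1; eighth note = 2; a full eighth-note quintuplet (5 notes) (five quintuplet eighths span one half) = 8; quarter note = 4; sixteenth = 1.
Total: 1 + 2 + 8 + 4 + 1 = 16.
Remaining: 18 − 16 = 2 sixteenth notes, which is a eighth note.

eighth note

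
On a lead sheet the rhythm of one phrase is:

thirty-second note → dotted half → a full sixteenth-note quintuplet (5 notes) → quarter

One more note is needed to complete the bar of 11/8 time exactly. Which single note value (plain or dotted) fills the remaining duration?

The bar of 11/8 = 44 thirty-second notes.
Express everything in thirty-second notes: thirty-second note = 1; dotted half = 24; a full sixteenth-note quintuplet (5 notes) (five quintuplet sixteenths span one quarter) = 8; quarter = 8.
Sum: 1 + 24 + 8 + 8 = 41.
Remaining: 44 − 41 = 3 thirty-second notes, which is a dotted sixteenth note.

dotted sixteenth note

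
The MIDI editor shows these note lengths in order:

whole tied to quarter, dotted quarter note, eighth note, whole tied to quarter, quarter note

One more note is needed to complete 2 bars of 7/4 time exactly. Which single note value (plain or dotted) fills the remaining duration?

2 bars of 7/4 = 28 eighth notes.
Each duration in eighth notes: whole tied to quarter (whole + quarter) = 10; dotted quarter note = 3; eighth note = 1; whole tied to quarter (whole + quarter) = 10; quarter note = 2.
Total: 10 + 3 + 1 + 10 + 2 = 26.
Remaining: 28 − 26 = 2 eighth notes, which is a quarter note.

quarter note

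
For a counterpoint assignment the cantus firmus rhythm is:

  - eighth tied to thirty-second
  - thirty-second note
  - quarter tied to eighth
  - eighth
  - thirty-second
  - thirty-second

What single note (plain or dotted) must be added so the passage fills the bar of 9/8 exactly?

dotted quarter note

The bar of 9/8 = 36 thirty-second notes.
Express everything in thirty-second notes: eighth tied to thirty-second (eighth + thirty-second) = 5; thirty-second note = 1; quarter tied to eighth (quarter + eighth) = 12; eighth = 4; thirty-second = 1; thirty-second = 1.
Total: 5 + 1 + 12 + 4 + 1 + 1 = 24.
Remaining: 36 − 24 = 12 thirty-second notes, which is a dotted quarter note.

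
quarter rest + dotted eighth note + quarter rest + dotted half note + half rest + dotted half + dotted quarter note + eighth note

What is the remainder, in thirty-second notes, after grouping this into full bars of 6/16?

6

One bar of 6/16 = 6 sixteenth notes.
Working in sixteenth notes: quarter rest = 4; dotted eighth note = 3; quarter rest = 4; dotted half note = 12; half rest = 8; dotted half = 12; dotted quarter note = 6; eighth note = 2.
Altogether 4 + 3 + 4 + 12 + 8 + 12 + 6 + 2 = 51.
51 ÷ 6 = 8 complete bars with 3 sixteenth notes remaining = 6 thirty-second notes.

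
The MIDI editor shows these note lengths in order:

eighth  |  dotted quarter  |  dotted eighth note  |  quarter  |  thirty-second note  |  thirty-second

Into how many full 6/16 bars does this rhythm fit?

2

One bar of 6/16 = 12 thirty-second notes.
In thirty-second notes: eighth = 4; dotted quarter = 12; dotted eighth note = 6; quarter = 8; thirty-second note = 1; thirty-second = 1.
Total: 4 + 12 + 6 + 8 + 1 + 1 = 32.
32 ÷ 12 = 2 complete bars with 8 left over.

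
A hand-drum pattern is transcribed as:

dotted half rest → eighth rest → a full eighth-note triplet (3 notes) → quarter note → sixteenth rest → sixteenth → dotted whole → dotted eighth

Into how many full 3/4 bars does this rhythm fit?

4

One bar of 3/4 = 12 sixteenth notes.
Convert each value to sixteenth notes: dotted half rest = 12; eighth rest = 2; a full eighth-note triplet (3 notes) (three triplet eighths span one quarter) = 4; quarter note = 4; sixteenth rest = 1; sixteenth = 1; dotted whole = 24; dotted eighth = 3.
Sum: 12 + 2 + 4 + 4 + 1 + 1 + 24 + 3 = 51.
51 ÷ 12 = 4 complete bars with 3 left over.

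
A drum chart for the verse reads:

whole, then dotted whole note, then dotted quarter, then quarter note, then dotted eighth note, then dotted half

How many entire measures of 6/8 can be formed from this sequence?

5

One bar of 6/8 = 12 sixteenth notes.
Express everything in sixteenth notes: whole = 16; dotted whole note = 24; dotted quarter = 6; quarter note = 4; dotted eighth note = 3; dotted half = 12.
Adding: 16 + 24 + 6 + 4 + 3 + 12 = 65.
65 ÷ 12 = 5 complete bars with 5 left over.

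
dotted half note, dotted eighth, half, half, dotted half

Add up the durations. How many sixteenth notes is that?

Convert each value to sixteenth notes: dotted half note = 12; dotted eighth = 3; half = 8; half = 8; dotted half = 12.
Adding: 12 + 3 + 8 + 8 + 12 = 43 sixteenth notes.

43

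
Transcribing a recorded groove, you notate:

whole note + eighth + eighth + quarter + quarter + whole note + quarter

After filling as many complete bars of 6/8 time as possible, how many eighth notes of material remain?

0

One bar of 6/8 = 6 eighth notes.
In eighth notes: whole note = 8; eighth = 1; eighth = 1; quarter = 2; quarter = 2; whole note = 8; quarter = 2.
Sum: 8 + 1 + 1 + 2 + 2 + 8 + 2 = 24.
24 ÷ 6 = 4 complete bars with 0 eighth notes remaining.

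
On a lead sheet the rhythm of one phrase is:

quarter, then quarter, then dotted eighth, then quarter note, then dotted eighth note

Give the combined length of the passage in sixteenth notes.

18

Convert each value to sixteenth notes: quarter = 4; quarter = 4; dotted eighth = 3; quarter note = 4; dotted eighth note = 3.
Altogether 4 + 4 + 3 + 4 + 3 = 18 sixteenth notes.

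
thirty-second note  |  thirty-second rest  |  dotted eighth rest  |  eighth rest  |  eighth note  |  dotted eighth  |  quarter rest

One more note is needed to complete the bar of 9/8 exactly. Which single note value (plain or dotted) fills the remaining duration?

dotted eighth note

The bar of 9/8 = 36 thirty-second notes.
In thirty-second notes: thirty-second note = 1; thirty-second rest = 1; dotted eighth rest = 6; eighth rest = 4; eighth note = 4; dotted eighth = 6; quarter rest = 8.
Total: 1 + 1 + 6 + 4 + 4 + 6 + 8 = 30.
Remaining: 36 − 30 = 6 thirty-second notes, which is a dotted eighth note.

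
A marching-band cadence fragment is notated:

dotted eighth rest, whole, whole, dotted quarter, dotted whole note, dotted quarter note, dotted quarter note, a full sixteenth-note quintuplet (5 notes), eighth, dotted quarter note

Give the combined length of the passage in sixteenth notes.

89

In sixteenth notes: dotted eighth rest = 3; whole = 16; whole = 16; dotted quarter = 6; dotted whole note = 24; dotted quarter note = 6; dotted quarter note = 6; a full sixteenth-note quintuplet (5 notes) (five quintuplet sixteenths span one quarter) = 4; eighth = 2; dotted quarter note = 6.
Adding: 3 + 16 + 16 + 6 + 24 + 6 + 6 + 4 + 2 + 6 = 89 sixteenth notes.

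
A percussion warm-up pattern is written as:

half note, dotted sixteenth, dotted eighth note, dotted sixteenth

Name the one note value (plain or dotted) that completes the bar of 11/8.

half note

The bar of 11/8 = 44 thirty-second notes.
In thirty-second notes: half note = 16; dotted sixteenth = 3; dotted eighth note = 6; dotted sixteenth = 3.
Adding: 16 + 3 + 6 + 3 = 28.
Remaining: 44 − 28 = 16 thirty-second notes, which is a half note.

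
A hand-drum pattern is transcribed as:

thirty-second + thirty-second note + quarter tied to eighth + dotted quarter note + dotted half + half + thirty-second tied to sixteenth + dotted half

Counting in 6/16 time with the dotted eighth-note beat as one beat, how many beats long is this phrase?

15.5

One dotted eighth-note beat = 6 thirty-second notes.
Express everything in thirty-second notes: thirty-second = 1; thirty-second note = 1; quarter tied to eighth (quarter + eighth) = 12; dotted quarter note = 12; dotted half = 24; half = 16; thirty-second tied to sixteenth (thirty-second + sixteenth) = 3; dotted half = 24.
Total: 1 + 1 + 12 + 12 + 24 + 16 + 3 + 24 = 93.
93 ÷ 6 = 15.5 beats.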